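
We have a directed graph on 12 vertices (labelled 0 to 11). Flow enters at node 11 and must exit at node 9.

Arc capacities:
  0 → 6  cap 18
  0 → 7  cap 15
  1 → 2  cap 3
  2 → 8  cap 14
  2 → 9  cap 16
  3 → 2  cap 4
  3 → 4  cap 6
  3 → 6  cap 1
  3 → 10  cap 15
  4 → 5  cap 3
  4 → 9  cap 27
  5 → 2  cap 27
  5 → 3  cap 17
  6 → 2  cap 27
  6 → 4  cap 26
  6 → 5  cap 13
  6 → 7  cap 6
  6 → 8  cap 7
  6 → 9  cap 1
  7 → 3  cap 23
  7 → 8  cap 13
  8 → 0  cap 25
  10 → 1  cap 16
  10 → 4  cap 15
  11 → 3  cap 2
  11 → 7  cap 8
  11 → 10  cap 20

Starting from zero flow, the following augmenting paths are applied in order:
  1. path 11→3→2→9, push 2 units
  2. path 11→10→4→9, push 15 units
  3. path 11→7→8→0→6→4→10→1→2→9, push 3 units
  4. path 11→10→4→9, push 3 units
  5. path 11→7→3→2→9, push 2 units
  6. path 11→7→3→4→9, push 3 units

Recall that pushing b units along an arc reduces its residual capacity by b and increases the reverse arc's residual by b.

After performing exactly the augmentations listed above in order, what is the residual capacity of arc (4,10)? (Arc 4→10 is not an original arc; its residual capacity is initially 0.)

after path 1 (11→3→2→9, push 2): res(4,10)=0
after path 2 (11→10→4→9, push 15): res(4,10)=15
after path 3 (11→7→8→0→6→4→10→1→2→9, push 3): res(4,10)=12
after path 4 (11→10→4→9, push 3): res(4,10)=15
after path 5 (11→7→3→2→9, push 2): res(4,10)=15
after path 6 (11→7→3→4→9, push 3): res(4,10)=15

Residual capacity of (4,10): 15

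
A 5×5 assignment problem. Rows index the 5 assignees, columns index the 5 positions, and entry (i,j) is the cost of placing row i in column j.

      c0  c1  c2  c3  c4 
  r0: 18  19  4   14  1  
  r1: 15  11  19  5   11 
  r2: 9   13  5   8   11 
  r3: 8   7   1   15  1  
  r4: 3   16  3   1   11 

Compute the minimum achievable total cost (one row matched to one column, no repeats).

optimal assignment: row0→col4 (cost 1), row1→col3 (cost 5), row2→col2 (cost 5), row3→col1 (cost 7), row4→col0 (cost 3)
total = 1 + 5 + 5 + 7 + 3 = 21

Minimum assignment cost: 21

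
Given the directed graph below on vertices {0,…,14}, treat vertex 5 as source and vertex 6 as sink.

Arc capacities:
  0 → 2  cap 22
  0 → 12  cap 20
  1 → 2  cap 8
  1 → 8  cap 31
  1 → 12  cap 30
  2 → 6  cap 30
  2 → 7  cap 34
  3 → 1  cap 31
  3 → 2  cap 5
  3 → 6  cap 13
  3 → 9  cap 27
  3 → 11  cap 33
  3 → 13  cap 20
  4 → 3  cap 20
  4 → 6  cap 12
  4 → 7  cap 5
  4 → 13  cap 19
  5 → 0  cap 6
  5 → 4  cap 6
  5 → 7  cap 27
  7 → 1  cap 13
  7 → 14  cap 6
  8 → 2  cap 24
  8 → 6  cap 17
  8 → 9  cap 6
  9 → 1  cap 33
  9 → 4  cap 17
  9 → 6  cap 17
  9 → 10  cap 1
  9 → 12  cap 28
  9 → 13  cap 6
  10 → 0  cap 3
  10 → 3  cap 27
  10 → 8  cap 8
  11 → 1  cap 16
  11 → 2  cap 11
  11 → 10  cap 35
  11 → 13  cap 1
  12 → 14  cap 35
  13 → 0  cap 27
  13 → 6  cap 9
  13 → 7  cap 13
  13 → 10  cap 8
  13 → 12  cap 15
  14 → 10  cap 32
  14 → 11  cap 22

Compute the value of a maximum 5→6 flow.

augment #1: 5→4→6 bottleneck 6, total now 6
augment #2: 5→0→2→6 bottleneck 6, total now 12
augment #3: 5→7→1→2→6 bottleneck 8, total now 20
augment #4: 5→7→1→8→6 bottleneck 5, total now 25
augment #5: 5→7→14→10→3→6 bottleneck 6, total now 31

Maximum flow value: 31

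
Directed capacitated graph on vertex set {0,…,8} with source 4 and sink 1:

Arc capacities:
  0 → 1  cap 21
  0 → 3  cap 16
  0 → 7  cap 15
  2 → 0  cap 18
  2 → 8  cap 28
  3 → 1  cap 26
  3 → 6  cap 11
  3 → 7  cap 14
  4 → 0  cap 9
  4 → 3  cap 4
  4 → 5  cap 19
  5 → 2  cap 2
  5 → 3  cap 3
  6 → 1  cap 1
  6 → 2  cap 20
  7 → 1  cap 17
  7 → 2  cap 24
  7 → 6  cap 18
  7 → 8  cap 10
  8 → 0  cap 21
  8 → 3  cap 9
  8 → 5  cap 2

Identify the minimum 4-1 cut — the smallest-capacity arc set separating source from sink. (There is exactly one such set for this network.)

Min-cut arcs: {(4,0), (4,3), (5,2), (5,3)} (total capacity 18)

augment #1: 4→0→1 push 9
augment #2: 4→3→1 push 4
augment #3: 4→5→3→1 push 3
augment #4: 4→5→2→0→1 push 2
max flow = 18; residual-reachable set from 4 gives S-side
cut edges (S→T): {(4,0), (4,3), (5,2), (5,3)} total cap 18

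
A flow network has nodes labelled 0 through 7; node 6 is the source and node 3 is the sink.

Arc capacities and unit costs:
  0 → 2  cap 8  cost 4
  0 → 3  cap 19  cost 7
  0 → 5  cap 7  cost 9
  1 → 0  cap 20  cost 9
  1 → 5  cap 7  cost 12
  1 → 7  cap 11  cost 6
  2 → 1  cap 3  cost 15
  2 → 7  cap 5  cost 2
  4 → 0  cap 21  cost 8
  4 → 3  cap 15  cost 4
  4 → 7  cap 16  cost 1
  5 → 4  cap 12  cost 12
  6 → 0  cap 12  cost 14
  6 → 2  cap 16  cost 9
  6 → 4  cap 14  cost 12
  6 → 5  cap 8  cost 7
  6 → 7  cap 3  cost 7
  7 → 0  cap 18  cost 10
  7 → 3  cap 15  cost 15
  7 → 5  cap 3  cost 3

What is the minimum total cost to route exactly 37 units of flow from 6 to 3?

shortest-cost path #1: 6→4→3 push 14 @ unit cost 16 (adds 224)
shortest-cost path #2: 6→0→3 push 12 @ unit cost 21 (adds 252)
shortest-cost path #3: 6→7→3 push 3 @ unit cost 22 (adds 66)
shortest-cost path #4: 6→5→4→3 push 1 @ unit cost 23 (adds 23)
shortest-cost path #5: 6→2→7→3 push 5 @ unit cost 26 (adds 130)
shortest-cost path #6: 6→5→4→0→3 push 2 @ unit cost 34 (adds 68)
total cost = 763

Minimum cost for 37 units: 763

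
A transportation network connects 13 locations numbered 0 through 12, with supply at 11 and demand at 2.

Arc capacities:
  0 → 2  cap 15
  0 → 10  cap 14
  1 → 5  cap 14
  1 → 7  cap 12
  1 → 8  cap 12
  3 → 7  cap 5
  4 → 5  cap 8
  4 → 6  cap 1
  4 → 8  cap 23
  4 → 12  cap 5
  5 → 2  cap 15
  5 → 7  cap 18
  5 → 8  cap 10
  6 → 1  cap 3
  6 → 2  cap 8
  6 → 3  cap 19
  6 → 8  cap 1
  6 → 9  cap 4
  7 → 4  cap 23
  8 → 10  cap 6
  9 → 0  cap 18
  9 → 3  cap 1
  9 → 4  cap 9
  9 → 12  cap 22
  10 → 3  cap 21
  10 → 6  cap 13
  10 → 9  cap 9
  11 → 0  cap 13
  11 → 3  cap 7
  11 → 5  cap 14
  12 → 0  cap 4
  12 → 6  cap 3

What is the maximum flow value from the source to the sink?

Maximum flow value: 32

augment #1: 11→0→2 bottleneck 13, total now 13
augment #2: 11→5→2 bottleneck 14, total now 27
augment #3: 11→3→7→4→5→2 bottleneck 1, total now 28
augment #4: 11→3→7→4→6→2 bottleneck 1, total now 29
augment #5: 11→3→7→4→12→0→2 bottleneck 2, total now 31
augment #6: 11→3→7→4→12→6→2 bottleneck 1, total now 32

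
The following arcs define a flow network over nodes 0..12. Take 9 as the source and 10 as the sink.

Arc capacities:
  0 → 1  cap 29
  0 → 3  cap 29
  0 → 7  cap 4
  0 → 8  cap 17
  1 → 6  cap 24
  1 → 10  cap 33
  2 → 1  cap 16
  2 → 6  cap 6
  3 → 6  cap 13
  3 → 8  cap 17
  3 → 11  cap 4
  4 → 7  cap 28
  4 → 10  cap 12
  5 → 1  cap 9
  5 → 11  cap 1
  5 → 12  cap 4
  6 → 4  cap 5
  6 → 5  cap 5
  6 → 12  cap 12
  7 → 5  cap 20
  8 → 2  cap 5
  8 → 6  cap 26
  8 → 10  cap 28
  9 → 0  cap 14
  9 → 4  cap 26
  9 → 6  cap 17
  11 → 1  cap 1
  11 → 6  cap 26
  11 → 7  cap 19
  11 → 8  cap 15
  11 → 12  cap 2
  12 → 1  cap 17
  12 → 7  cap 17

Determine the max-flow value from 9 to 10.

augment #1: 9→4→10 bottleneck 12, total now 12
augment #2: 9→0→1→10 bottleneck 14, total now 26
augment #3: 9→6→5→1→10 bottleneck 5, total now 31
augment #4: 9→6→12→1→10 bottleneck 12, total now 43
augment #5: 9→4→7→5→1→10 bottleneck 2, total now 45
augment #6: 9→4→7→5→11→8→10 bottleneck 1, total now 46
augment #7: 9→4→7→5→1→0→8→10 bottleneck 2, total now 48
augment #8: 9→4→7→5→12→1→0→8→10 bottleneck 4, total now 52

Maximum flow value: 52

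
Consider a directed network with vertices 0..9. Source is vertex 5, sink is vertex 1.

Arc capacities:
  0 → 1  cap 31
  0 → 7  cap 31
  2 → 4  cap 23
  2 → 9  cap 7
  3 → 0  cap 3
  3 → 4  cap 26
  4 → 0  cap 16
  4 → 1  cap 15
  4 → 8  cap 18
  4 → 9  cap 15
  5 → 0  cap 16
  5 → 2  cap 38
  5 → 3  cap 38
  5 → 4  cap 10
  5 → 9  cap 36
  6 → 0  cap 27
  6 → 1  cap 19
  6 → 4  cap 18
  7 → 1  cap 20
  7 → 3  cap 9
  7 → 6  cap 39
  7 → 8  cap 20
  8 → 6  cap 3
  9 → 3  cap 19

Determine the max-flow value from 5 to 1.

Maximum flow value: 53

augment #1: 5→0→1 bottleneck 16, total now 16
augment #2: 5→4→1 bottleneck 10, total now 26
augment #3: 5→2→4→1 bottleneck 5, total now 31
augment #4: 5→3→0→1 bottleneck 3, total now 34
augment #5: 5→2→4→0→1 bottleneck 12, total now 46
augment #6: 5→2→4→0→7→1 bottleneck 4, total now 50
augment #7: 5→2→4→8→6→1 bottleneck 2, total now 52
augment #8: 5→3→4→8→6→1 bottleneck 1, total now 53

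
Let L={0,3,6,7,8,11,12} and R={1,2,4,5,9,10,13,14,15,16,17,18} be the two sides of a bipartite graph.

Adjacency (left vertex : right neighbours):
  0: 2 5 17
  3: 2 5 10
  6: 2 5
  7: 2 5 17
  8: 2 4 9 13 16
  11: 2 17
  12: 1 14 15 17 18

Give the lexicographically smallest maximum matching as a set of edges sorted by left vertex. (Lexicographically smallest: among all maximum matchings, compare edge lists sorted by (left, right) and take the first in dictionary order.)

|M| = 6 (so the lex-smallest maximum matching has 6 edges)
process left vertices in ascending order; for each, take the smallest-labelled available neighbour that still permits 6 edges overall, or leave it unmatched if none does
lex-smallest matching: {0-2, 3-10, 6-5, 7-17, 8-4, 12-1}

Lex-smallest maximum matching: {(0,2), (3,10), (6,5), (7,17), (8,4), (12,1)}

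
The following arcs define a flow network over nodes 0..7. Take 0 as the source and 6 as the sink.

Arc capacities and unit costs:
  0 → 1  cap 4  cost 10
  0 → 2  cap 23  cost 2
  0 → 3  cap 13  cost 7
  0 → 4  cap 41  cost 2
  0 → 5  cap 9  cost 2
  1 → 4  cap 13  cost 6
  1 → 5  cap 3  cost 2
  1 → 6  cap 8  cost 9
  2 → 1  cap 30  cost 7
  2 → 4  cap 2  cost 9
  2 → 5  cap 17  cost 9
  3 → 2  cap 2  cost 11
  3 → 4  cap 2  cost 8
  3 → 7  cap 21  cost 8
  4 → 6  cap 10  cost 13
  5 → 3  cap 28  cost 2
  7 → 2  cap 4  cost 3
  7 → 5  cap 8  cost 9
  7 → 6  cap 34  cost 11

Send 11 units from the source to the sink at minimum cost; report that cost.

shortest-cost path #1: 0→4→6 push 10 @ unit cost 15 (adds 150)
shortest-cost path #2: 0→2→1→6 push 1 @ unit cost 18 (adds 18)
total cost = 168

Minimum cost for 11 units: 168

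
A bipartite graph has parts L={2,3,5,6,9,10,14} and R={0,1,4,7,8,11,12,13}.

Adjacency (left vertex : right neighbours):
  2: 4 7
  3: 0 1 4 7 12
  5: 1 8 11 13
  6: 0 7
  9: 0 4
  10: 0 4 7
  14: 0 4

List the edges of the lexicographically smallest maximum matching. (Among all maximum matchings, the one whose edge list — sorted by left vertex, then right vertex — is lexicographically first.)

Lex-smallest maximum matching: {(2,4), (3,1), (5,8), (6,0), (10,7)}

|M| = 5 (so the lex-smallest maximum matching has 5 edges)
process left vertices in ascending order; for each, take the smallest-labelled available neighbour that still permits 5 edges overall, or leave it unmatched if none does
lex-smallest matching: {2-4, 3-1, 5-8, 6-0, 10-7}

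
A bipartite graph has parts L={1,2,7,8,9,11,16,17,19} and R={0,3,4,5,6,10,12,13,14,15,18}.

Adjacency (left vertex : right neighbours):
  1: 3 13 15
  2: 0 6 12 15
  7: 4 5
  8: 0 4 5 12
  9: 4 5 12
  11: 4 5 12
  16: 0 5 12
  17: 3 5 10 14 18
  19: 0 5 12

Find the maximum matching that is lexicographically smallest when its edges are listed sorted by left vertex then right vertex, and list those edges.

Lex-smallest maximum matching: {(1,3), (2,6), (7,4), (8,0), (9,5), (11,12), (17,10)}

|M| = 7 (so the lex-smallest maximum matching has 7 edges)
process left vertices in ascending order; for each, take the smallest-labelled available neighbour that still permits 7 edges overall, or leave it unmatched if none does
lex-smallest matching: {1-3, 2-6, 7-4, 8-0, 9-5, 11-12, 17-10}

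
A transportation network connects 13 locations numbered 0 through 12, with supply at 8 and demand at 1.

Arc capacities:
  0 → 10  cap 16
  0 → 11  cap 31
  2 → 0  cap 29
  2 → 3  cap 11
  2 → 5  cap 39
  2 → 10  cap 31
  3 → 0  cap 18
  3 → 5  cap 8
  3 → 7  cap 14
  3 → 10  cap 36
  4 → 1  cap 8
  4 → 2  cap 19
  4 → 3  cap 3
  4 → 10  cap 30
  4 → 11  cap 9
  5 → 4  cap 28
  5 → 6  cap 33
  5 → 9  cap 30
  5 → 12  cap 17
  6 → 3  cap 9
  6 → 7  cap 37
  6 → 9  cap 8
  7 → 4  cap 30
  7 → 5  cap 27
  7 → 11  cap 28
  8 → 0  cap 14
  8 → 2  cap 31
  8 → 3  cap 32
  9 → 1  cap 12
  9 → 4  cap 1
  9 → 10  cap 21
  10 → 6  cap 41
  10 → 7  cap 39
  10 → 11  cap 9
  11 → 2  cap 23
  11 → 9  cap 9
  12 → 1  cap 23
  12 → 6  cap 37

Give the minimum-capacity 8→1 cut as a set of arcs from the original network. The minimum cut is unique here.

augment #1: 8→0→11→9→1 push 9
augment #2: 8→2→5→4→1 push 8
augment #3: 8→2→5→9→1 push 3
augment #4: 8→2→5→12→1 push 17
max flow = 37; residual-reachable set from 8 gives S-side
cut edges (S→T): {(4,1), (5,12), (9,1)} total cap 37

Min-cut arcs: {(4,1), (5,12), (9,1)} (total capacity 37)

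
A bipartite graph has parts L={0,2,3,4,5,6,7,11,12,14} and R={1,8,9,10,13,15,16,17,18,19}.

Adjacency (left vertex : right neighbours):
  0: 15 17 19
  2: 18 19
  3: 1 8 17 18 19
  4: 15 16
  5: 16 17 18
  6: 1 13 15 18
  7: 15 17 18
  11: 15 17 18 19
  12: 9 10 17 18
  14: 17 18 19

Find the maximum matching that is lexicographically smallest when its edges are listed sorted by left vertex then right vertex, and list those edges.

|M| = 8 (so the lex-smallest maximum matching has 8 edges)
process left vertices in ascending order; for each, take the smallest-labelled available neighbour that still permits 8 edges overall, or leave it unmatched if none does
lex-smallest matching: {0-15, 2-18, 3-1, 4-16, 5-17, 6-13, 11-19, 12-9}

Lex-smallest maximum matching: {(0,15), (2,18), (3,1), (4,16), (5,17), (6,13), (11,19), (12,9)}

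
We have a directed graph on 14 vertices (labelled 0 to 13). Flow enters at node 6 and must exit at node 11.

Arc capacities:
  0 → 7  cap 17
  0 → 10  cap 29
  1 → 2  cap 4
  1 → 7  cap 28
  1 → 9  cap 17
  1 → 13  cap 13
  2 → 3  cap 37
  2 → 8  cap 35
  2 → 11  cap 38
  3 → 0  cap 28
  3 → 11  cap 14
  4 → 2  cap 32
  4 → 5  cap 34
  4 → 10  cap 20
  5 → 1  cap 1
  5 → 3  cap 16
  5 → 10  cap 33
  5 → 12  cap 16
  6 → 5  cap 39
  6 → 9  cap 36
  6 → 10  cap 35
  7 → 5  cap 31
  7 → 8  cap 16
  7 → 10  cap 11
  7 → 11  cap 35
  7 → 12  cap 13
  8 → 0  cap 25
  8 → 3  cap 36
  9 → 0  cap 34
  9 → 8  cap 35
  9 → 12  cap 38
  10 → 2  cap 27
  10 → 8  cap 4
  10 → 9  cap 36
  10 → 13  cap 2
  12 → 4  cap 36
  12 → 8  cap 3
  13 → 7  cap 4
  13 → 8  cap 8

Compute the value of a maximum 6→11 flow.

augment #1: 6→5→3→11 bottleneck 14, total now 14
augment #2: 6→10→2→11 bottleneck 27, total now 41
augment #3: 6→5→1→2→11 bottleneck 1, total now 42
augment #4: 6→9→0→7→11 bottleneck 17, total now 59
augment #5: 6→10→13→7→11 bottleneck 2, total now 61
augment #6: 6→5→12→4→2→11 bottleneck 10, total now 71
augment #7: 6→5→12→4→2→1→7→11 bottleneck 1, total now 72

Maximum flow value: 72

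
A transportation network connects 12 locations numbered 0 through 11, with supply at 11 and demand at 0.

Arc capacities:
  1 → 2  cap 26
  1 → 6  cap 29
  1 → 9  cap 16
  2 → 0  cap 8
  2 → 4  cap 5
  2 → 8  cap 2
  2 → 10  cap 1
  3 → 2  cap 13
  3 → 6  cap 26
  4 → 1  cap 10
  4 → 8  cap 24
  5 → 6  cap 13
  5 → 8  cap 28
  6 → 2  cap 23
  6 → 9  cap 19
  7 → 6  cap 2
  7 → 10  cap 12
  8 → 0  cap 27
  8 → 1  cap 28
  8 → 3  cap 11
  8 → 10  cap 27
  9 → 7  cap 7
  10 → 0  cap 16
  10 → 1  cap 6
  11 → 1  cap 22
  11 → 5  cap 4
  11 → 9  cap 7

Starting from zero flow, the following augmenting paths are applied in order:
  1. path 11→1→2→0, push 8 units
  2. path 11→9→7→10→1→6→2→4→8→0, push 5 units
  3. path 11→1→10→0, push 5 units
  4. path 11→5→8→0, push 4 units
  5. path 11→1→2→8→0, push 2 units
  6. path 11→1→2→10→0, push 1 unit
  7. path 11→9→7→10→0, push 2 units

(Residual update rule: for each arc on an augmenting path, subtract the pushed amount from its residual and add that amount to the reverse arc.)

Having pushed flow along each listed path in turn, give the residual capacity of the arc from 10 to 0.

after path 1 (11→1→2→0, push 8): res(10,0)=16
after path 2 (11→9→7→10→1→6→2→4→8→0, push 5): res(10,0)=16
after path 3 (11→1→10→0, push 5): res(10,0)=11
after path 4 (11→5→8→0, push 4): res(10,0)=11
after path 5 (11→1→2→8→0, push 2): res(10,0)=11
after path 6 (11→1→2→10→0, push 1): res(10,0)=10
after path 7 (11→9→7→10→0, push 2): res(10,0)=8

Residual capacity of (10,0): 8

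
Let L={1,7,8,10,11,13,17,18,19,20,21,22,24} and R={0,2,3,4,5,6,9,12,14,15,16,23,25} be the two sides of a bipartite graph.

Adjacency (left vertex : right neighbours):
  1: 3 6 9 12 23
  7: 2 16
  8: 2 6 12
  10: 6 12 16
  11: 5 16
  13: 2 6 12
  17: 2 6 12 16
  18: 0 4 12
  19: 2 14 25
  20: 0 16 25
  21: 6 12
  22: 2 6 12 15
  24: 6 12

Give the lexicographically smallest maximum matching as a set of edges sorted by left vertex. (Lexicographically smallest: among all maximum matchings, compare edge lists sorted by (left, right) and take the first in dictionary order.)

Lex-smallest maximum matching: {(1,3), (7,2), (8,6), (10,12), (11,5), (17,16), (18,0), (19,14), (20,25), (22,15)}

|M| = 10 (so the lex-smallest maximum matching has 10 edges)
process left vertices in ascending order; for each, take the smallest-labelled available neighbour that still permits 10 edges overall, or leave it unmatched if none does
lex-smallest matching: {1-3, 7-2, 8-6, 10-12, 11-5, 17-16, 18-0, 19-14, 20-25, 22-15}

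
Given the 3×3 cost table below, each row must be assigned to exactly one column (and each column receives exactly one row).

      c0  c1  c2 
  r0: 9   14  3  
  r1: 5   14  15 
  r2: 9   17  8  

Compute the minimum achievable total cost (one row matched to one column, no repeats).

optimal assignment: row0→col2 (cost 3), row1→col0 (cost 5), row2→col1 (cost 17)
total = 3 + 5 + 17 = 25

Minimum assignment cost: 25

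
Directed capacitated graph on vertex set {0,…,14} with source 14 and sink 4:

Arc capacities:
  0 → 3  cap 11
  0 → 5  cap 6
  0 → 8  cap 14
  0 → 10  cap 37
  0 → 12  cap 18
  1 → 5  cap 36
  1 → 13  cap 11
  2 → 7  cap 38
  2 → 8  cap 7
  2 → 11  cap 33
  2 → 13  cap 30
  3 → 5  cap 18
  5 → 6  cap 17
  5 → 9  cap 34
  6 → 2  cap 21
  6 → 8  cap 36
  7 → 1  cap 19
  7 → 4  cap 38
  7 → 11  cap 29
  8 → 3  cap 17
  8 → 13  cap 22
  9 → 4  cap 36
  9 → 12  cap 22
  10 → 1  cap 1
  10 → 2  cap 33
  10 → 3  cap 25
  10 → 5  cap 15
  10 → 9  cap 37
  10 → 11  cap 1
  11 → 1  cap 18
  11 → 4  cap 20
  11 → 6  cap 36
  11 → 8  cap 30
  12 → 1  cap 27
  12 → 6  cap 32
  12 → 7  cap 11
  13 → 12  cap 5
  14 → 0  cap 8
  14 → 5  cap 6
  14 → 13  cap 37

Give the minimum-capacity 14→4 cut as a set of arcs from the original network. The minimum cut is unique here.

augment #1: 14→5→9→4 push 6
augment #2: 14→0→5→9→4 push 6
augment #3: 14→0→10→9→4 push 2
augment #4: 14→13→12→7→4 push 5
max flow = 19; residual-reachable set from 14 gives S-side
cut edges (S→T): {(13,12), (14,0), (14,5)} total cap 19

Min-cut arcs: {(13,12), (14,0), (14,5)} (total capacity 19)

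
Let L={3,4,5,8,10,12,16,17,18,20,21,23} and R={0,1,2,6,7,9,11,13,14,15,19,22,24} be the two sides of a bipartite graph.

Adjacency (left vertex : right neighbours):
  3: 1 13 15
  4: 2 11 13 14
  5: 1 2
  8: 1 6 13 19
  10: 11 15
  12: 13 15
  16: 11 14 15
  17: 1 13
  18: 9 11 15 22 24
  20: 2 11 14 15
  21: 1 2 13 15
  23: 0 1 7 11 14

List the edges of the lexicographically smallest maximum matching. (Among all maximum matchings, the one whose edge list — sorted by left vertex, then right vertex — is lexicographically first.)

Lex-smallest maximum matching: {(3,1), (4,2), (8,6), (10,11), (12,13), (16,14), (18,9), (20,15), (23,0)}

|M| = 9 (so the lex-smallest maximum matching has 9 edges)
process left vertices in ascending order; for each, take the smallest-labelled available neighbour that still permits 9 edges overall, or leave it unmatched if none does
lex-smallest matching: {3-1, 4-2, 8-6, 10-11, 12-13, 16-14, 18-9, 20-15, 23-0}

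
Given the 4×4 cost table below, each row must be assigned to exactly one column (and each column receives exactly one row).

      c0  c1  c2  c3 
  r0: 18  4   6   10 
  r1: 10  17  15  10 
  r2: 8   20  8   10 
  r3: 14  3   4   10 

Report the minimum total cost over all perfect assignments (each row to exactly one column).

Minimum assignment cost: 26

optimal assignment: row0→col1 (cost 4), row1→col3 (cost 10), row2→col0 (cost 8), row3→col2 (cost 4)
total = 4 + 10 + 8 + 4 = 26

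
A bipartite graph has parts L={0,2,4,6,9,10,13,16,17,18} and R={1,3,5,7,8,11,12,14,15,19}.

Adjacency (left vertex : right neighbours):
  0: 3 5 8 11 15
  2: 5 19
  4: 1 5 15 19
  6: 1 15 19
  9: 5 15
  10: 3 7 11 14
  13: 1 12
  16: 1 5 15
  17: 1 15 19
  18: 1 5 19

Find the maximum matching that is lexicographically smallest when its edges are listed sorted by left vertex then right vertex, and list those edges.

Lex-smallest maximum matching: {(0,3), (2,5), (4,1), (6,15), (10,7), (13,12), (17,19)}

|M| = 7 (so the lex-smallest maximum matching has 7 edges)
process left vertices in ascending order; for each, take the smallest-labelled available neighbour that still permits 7 edges overall, or leave it unmatched if none does
lex-smallest matching: {0-3, 2-5, 4-1, 6-15, 10-7, 13-12, 17-19}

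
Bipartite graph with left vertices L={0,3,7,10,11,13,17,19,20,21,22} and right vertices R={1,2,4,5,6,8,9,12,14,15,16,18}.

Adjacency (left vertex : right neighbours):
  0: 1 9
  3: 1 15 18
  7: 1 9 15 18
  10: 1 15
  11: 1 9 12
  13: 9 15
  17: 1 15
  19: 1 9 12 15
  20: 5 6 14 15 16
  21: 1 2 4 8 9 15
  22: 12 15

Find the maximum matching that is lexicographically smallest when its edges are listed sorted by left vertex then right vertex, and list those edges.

|M| = 7 (so the lex-smallest maximum matching has 7 edges)
process left vertices in ascending order; for each, take the smallest-labelled available neighbour that still permits 7 edges overall, or leave it unmatched if none does
lex-smallest matching: {0-1, 3-15, 7-18, 11-9, 19-12, 20-5, 21-2}

Lex-smallest maximum matching: {(0,1), (3,15), (7,18), (11,9), (19,12), (20,5), (21,2)}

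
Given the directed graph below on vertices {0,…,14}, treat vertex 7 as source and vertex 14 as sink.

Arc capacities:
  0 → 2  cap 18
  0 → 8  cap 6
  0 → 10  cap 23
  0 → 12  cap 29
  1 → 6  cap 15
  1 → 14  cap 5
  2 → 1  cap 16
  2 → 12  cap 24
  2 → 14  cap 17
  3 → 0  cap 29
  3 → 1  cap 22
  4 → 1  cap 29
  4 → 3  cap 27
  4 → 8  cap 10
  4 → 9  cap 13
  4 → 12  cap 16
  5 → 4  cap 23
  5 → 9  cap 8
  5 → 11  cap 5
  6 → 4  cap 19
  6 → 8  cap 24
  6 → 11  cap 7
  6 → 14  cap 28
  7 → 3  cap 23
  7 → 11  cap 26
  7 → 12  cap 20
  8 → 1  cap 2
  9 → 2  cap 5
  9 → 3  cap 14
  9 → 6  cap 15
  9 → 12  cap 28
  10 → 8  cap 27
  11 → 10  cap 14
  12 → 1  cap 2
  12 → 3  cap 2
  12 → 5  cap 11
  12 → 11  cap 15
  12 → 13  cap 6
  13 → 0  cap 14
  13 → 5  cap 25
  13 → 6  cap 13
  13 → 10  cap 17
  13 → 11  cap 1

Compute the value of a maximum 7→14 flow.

Maximum flow value: 45

augment #1: 7→3→1→14 bottleneck 5, total now 5
augment #2: 7→3→0→2→14 bottleneck 17, total now 22
augment #3: 7→3→1→6→14 bottleneck 1, total now 23
augment #4: 7→12→1→6→14 bottleneck 2, total now 25
augment #5: 7→12→13→6→14 bottleneck 6, total now 31
augment #6: 7→12→3→1→6→14 bottleneck 2, total now 33
augment #7: 7→12→5→9→6→14 bottleneck 8, total now 41
augment #8: 7→11→10→8→1→6→14 bottleneck 2, total now 43
augment #9: 7→12→5→4→1→6→14 bottleneck 2, total now 45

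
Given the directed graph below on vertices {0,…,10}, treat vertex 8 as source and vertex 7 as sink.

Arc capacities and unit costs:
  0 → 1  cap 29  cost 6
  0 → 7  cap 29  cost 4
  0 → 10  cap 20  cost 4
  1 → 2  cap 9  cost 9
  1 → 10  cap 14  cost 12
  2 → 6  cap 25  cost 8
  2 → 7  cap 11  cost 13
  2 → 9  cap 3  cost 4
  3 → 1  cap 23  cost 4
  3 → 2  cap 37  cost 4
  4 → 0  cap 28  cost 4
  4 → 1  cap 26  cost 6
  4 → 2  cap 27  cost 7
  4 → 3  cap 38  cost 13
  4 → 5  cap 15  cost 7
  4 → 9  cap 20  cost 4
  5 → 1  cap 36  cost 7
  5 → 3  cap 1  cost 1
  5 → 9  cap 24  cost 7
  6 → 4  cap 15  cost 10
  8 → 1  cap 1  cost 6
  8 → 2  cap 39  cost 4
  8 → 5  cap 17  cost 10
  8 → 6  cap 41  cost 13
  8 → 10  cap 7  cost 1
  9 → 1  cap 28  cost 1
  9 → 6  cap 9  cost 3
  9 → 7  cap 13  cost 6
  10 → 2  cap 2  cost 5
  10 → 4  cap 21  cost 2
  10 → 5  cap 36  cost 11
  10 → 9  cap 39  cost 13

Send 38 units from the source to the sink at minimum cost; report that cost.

Minimum cost for 38 units: 744

shortest-cost path #1: 8→10→4→0→7 push 7 @ unit cost 11 (adds 77)
shortest-cost path #2: 8→2→9→7 push 3 @ unit cost 14 (adds 42)
shortest-cost path #3: 8→2→7 push 11 @ unit cost 17 (adds 187)
shortest-cost path #4: 8→5→9→7 push 10 @ unit cost 23 (adds 230)
shortest-cost path #5: 8→1→10→4→0→7 push 1 @ unit cost 28 (adds 28)
shortest-cost path #6: 8→2→6→4→0→7 push 6 @ unit cost 30 (adds 180)
total cost = 744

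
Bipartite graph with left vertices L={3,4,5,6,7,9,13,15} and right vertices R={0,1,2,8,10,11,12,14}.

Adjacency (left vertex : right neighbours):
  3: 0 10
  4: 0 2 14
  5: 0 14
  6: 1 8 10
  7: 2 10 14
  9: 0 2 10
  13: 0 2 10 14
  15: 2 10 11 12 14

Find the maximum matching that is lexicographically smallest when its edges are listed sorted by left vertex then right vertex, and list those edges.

Lex-smallest maximum matching: {(3,0), (4,2), (5,14), (6,1), (7,10), (15,11)}

|M| = 6 (so the lex-smallest maximum matching has 6 edges)
process left vertices in ascending order; for each, take the smallest-labelled available neighbour that still permits 6 edges overall, or leave it unmatched if none does
lex-smallest matching: {3-0, 4-2, 5-14, 6-1, 7-10, 15-11}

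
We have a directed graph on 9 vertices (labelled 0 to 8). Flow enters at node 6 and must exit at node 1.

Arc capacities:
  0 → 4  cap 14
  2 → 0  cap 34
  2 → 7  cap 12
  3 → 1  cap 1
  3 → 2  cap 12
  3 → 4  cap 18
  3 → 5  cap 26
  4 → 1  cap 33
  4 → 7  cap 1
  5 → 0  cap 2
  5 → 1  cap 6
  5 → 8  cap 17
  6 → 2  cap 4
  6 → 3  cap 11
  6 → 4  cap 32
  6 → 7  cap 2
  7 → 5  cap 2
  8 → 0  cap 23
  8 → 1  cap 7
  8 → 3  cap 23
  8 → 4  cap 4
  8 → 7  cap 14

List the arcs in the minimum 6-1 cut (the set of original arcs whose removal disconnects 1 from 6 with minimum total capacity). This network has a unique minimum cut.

Min-cut arcs: {(4,1), (6,3), (7,5)} (total capacity 46)

augment #1: 6→3→1 push 1
augment #2: 6→4→1 push 32
augment #3: 6→3→4→1 push 1
augment #4: 6→3→5→1 push 6
augment #5: 6→3→5→8→1 push 3
augment #6: 6→7→5→8→1 push 2
augment #7: 6→2→0→4→3→5→8→1 push 1
max flow = 46; residual-reachable set from 6 gives S-side
cut edges (S→T): {(4,1), (6,3), (7,5)} total cap 46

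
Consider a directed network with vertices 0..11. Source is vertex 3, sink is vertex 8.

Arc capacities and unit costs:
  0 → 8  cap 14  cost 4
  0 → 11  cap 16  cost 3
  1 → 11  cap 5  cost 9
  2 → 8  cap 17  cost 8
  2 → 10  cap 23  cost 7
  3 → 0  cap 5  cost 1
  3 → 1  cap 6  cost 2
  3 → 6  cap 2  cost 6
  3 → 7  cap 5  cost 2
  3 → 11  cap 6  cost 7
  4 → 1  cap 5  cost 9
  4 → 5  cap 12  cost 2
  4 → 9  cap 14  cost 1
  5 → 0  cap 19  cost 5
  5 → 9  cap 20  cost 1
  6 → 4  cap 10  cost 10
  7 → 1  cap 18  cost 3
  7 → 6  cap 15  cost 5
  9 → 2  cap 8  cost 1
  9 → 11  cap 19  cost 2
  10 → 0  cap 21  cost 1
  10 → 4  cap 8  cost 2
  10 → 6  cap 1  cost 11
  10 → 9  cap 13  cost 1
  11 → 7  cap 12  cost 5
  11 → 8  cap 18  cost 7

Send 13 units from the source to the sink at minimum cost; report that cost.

Minimum cost for 13 units: 145

shortest-cost path #1: 3→0→8 push 5 @ unit cost 5 (adds 25)
shortest-cost path #2: 3→11→8 push 6 @ unit cost 14 (adds 84)
shortest-cost path #3: 3→1→11→8 push 2 @ unit cost 18 (adds 36)
total cost = 145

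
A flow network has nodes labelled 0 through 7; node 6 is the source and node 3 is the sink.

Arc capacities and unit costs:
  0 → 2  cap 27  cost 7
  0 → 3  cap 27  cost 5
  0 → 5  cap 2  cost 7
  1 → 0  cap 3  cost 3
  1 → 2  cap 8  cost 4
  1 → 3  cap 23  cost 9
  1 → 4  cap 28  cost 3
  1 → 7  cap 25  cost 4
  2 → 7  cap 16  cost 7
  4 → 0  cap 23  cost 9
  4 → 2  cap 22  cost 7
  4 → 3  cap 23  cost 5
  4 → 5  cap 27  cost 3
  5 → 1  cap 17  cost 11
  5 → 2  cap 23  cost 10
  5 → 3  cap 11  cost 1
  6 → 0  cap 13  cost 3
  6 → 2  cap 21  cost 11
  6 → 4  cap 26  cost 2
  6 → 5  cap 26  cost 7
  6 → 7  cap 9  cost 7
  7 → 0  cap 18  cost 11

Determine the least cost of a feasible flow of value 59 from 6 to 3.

shortest-cost path #1: 6→4→5→3 push 11 @ unit cost 6 (adds 66)
shortest-cost path #2: 6→4→3 push 15 @ unit cost 7 (adds 105)
shortest-cost path #3: 6→0→3 push 13 @ unit cost 8 (adds 104)
shortest-cost path #4: 6→5→4→3 push 8 @ unit cost 9 (adds 72)
shortest-cost path #5: 6→5→4→0→3 push 3 @ unit cost 18 (adds 54)
shortest-cost path #6: 6→7→0→3 push 9 @ unit cost 23 (adds 207)
total cost = 608

Minimum cost for 59 units: 608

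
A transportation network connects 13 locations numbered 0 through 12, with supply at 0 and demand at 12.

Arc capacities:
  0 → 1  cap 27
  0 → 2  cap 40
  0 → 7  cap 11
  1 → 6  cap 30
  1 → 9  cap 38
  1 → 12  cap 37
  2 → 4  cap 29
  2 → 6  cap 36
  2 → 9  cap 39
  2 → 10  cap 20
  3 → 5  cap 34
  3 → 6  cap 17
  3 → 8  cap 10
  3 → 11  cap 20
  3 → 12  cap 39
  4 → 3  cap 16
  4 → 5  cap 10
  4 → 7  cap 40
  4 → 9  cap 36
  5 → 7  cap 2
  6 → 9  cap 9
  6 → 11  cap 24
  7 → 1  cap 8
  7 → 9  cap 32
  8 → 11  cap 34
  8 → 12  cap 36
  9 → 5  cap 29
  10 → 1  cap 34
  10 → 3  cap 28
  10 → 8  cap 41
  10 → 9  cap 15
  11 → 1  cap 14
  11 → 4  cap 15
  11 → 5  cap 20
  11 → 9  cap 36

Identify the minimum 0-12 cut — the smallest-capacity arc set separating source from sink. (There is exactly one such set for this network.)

augment #1: 0→1→12 push 27
augment #2: 0→7→1→12 push 8
augment #3: 0→2→4→3→12 push 16
augment #4: 0→2→10→1→12 push 2
augment #5: 0→2→10→3→12 push 18
augment #6: 0→2→6→11→1→10→3→12 push 2
max flow = 73; residual-reachable set from 0 gives S-side
cut edges (S→T): {(1,12), (2,10), (4,3)} total cap 73

Min-cut arcs: {(1,12), (2,10), (4,3)} (total capacity 73)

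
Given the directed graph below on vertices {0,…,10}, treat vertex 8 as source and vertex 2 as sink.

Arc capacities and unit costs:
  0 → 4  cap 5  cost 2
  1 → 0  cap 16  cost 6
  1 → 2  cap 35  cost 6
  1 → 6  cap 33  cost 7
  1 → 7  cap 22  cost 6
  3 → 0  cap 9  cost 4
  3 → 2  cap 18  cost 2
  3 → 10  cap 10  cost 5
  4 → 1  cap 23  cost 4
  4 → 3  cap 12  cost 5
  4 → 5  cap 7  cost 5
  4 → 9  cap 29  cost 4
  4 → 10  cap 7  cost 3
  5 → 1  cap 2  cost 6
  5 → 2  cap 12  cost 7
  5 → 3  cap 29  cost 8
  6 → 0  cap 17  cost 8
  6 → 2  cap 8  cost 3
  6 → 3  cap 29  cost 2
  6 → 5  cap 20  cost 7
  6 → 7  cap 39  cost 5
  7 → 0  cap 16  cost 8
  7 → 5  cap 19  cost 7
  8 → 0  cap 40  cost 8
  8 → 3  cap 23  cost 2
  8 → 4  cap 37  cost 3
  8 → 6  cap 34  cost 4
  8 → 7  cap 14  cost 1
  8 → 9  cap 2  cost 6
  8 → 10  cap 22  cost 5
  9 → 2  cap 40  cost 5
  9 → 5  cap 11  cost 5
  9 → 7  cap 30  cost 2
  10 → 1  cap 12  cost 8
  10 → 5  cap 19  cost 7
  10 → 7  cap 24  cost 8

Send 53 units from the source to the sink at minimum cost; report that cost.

Minimum cost for 53 units: 450

shortest-cost path #1: 8→3→2 push 18 @ unit cost 4 (adds 72)
shortest-cost path #2: 8→6→2 push 8 @ unit cost 7 (adds 56)
shortest-cost path #3: 8→9→2 push 2 @ unit cost 11 (adds 22)
shortest-cost path #4: 8→4→9→2 push 25 @ unit cost 12 (adds 300)
total cost = 450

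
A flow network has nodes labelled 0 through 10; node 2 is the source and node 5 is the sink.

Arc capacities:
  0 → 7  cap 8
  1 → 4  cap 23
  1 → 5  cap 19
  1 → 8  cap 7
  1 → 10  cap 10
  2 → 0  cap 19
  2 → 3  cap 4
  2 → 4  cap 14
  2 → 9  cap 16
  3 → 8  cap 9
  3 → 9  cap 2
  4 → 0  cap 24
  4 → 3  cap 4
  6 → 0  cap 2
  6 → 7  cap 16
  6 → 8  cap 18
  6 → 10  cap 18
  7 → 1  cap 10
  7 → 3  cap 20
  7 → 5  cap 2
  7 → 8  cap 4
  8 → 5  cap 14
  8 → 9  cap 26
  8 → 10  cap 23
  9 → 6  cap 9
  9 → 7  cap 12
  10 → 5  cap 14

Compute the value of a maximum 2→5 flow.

augment #1: 2→0→7→5 bottleneck 2, total now 2
augment #2: 2→3→8→5 bottleneck 4, total now 6
augment #3: 2→0→7→1→5 bottleneck 6, total now 12
augment #4: 2→4→3→8→5 bottleneck 4, total now 16
augment #5: 2→9→6→8→5 bottleneck 6, total now 22
augment #6: 2→9→6→10→5 bottleneck 3, total now 25
augment #7: 2→9→7→1→5 bottleneck 4, total now 29
augment #8: 2→9→7→8→10→5 bottleneck 3, total now 32

Maximum flow value: 32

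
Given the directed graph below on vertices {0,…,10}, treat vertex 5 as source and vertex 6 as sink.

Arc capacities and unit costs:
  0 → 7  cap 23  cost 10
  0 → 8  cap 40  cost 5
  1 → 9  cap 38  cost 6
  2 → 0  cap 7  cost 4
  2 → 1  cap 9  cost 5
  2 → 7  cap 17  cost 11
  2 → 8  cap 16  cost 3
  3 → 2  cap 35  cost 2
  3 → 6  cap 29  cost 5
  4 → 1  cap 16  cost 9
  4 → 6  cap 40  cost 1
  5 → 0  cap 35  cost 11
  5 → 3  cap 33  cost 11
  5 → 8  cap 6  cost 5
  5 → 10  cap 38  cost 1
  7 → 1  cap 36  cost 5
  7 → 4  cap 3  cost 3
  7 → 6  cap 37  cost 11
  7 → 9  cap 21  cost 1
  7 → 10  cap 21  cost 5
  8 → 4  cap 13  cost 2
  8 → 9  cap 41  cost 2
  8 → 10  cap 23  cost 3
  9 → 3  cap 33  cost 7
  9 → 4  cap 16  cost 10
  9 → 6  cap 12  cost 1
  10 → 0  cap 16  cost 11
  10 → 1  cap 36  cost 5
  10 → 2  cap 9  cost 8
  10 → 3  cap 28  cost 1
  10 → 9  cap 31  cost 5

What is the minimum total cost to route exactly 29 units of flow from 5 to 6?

shortest-cost path #1: 5→10→3→6 push 28 @ unit cost 7 (adds 196)
shortest-cost path #2: 5→10→9→6 push 1 @ unit cost 7 (adds 7)
total cost = 203

Minimum cost for 29 units: 203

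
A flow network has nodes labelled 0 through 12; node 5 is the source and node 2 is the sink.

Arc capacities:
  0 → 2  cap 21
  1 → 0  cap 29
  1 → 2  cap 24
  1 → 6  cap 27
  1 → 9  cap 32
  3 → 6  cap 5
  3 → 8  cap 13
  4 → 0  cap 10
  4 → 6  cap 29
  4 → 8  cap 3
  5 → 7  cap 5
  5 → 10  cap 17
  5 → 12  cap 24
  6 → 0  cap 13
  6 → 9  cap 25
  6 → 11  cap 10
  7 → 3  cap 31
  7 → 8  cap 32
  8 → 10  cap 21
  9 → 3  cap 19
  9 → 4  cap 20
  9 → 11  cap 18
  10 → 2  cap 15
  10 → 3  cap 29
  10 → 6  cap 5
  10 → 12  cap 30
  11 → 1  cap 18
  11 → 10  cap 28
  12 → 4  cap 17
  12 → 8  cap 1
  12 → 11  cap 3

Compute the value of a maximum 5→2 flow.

Maximum flow value: 43

augment #1: 5→10→2 bottleneck 15, total now 15
augment #2: 5→10→6→0→2 bottleneck 2, total now 17
augment #3: 5→12→4→0→2 bottleneck 10, total now 27
augment #4: 5→12→11→1→2 bottleneck 3, total now 30
augment #5: 5→7→3→6→0→2 bottleneck 5, total now 35
augment #6: 5→12→4→6→0→2 bottleneck 4, total now 39
augment #7: 5→12→4→6→11→1→2 bottleneck 3, total now 42
augment #8: 5→12→8→10→6→11→1→2 bottleneck 1, total now 43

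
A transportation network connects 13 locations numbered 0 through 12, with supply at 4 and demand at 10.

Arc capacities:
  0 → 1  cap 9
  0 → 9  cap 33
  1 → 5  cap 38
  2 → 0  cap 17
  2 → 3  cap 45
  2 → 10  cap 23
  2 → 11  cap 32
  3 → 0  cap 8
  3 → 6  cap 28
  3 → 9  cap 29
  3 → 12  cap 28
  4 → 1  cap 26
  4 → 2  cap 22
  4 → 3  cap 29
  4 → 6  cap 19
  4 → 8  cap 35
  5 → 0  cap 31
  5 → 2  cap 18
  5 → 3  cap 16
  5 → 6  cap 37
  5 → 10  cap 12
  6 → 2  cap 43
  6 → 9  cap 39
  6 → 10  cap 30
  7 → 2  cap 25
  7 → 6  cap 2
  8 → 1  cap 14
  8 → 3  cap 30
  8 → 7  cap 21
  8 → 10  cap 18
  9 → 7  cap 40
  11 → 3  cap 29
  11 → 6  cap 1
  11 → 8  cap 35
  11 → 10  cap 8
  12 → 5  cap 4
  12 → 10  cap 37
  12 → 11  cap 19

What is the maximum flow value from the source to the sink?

augment #1: 4→2→10 bottleneck 22, total now 22
augment #2: 4→6→10 bottleneck 19, total now 41
augment #3: 4→8→10 bottleneck 18, total now 59
augment #4: 4→1→5→10 bottleneck 12, total now 71
augment #5: 4→3→6→10 bottleneck 11, total now 82
augment #6: 4→3→12→10 bottleneck 18, total now 100
augment #7: 4→1→5→2→10 bottleneck 1, total now 101
augment #8: 4→8→3→12→10 bottleneck 10, total now 111
augment #9: 4→1→5→2→11→10 bottleneck 8, total now 119

Maximum flow value: 119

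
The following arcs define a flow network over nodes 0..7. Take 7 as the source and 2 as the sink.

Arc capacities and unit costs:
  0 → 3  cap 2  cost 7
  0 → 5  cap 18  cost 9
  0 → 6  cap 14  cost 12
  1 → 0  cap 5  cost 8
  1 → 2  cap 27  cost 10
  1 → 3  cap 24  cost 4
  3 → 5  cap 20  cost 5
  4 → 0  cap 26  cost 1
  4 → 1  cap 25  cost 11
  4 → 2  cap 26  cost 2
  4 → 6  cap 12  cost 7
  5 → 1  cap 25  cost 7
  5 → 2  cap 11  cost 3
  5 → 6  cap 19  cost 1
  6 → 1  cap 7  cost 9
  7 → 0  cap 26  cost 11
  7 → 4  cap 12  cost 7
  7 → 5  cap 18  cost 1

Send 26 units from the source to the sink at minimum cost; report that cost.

Minimum cost for 26 units: 206

shortest-cost path #1: 7→5→2 push 11 @ unit cost 4 (adds 44)
shortest-cost path #2: 7→4→2 push 12 @ unit cost 9 (adds 108)
shortest-cost path #3: 7→5→1→2 push 3 @ unit cost 18 (adds 54)
total cost = 206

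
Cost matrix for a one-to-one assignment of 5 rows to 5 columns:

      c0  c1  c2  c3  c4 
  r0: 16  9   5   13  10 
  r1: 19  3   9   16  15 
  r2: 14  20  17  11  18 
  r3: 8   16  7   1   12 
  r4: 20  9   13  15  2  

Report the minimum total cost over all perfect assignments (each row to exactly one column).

Minimum assignment cost: 25

optimal assignment: row0→col2 (cost 5), row1→col1 (cost 3), row2→col0 (cost 14), row3→col3 (cost 1), row4→col4 (cost 2)
total = 5 + 3 + 14 + 1 + 2 = 25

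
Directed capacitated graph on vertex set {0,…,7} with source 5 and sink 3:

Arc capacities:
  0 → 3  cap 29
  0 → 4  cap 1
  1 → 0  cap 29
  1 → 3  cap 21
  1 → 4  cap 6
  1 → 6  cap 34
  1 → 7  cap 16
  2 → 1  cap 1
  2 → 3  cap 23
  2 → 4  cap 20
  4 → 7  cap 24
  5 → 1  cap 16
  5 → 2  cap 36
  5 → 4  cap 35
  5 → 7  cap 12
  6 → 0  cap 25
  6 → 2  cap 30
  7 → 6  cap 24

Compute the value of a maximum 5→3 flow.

Maximum flow value: 64

augment #1: 5→1→3 bottleneck 16, total now 16
augment #2: 5→2→3 bottleneck 23, total now 39
augment #3: 5→2→1→3 bottleneck 1, total now 40
augment #4: 5→7→6→0→3 bottleneck 12, total now 52
augment #5: 5→4→7→6→0→3 bottleneck 12, total now 64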